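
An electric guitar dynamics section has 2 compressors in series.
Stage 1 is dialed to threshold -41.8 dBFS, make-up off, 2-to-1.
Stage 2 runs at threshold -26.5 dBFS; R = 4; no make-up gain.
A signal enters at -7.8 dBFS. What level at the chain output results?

-26.075 dBFS

Stage 1: -7.8 dBFS is 34 dB over -41.8 dBFS; at 2:1 that becomes 17 dB over, giving -24.8 dBFS.
Stage 2: -24.8 dBFS is 1.7 dB over -26.5 dBFS; at 4:1 that becomes 0.425 dB over, giving -26.075 dBFS.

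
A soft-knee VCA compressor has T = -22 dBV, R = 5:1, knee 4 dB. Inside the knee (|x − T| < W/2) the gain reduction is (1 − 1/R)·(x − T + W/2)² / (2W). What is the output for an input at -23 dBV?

-23.1 dBV

x − T + W/2 = -23 − (-22) + 2 = 1.
GR = (1 − 1/5) × 1² / 8 = 0.8 × 1 / 8 = 0.1 dB.
Output = -23 − 0.1 = -23.1 dBV.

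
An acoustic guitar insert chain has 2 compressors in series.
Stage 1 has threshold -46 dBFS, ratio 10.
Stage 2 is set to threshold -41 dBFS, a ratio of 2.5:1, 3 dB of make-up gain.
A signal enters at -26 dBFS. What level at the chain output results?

Stage 1: overshoot 20 dB → 20/10 = 2 dB → -44 dBFS.
Stage 2: below threshold (-44 ≤ -41); passes unchanged; make-up brings it to -41 dBFS.

-41 dBFS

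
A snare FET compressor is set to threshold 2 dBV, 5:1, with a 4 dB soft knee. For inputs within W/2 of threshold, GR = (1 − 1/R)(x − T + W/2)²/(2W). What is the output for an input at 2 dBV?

1.6 dBV

x − T + W/2 = 2 − 2 + 2 = 2.
GR = (1 − 1/5) × 2² / 8 = 0.8 × 4 / 8 = 0.4 dB.
Output = 2 − 0.4 = 1.6 dBV.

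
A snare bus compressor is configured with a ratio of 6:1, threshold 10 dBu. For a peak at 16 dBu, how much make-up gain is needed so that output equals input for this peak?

5 dB

Overshoot 6 dB → 6/6 = 1 dB after compression, so the compressed level is 10 + 1 = 11 dBu.
Make-up = target − compressed = 16 − 11 = 5 dB.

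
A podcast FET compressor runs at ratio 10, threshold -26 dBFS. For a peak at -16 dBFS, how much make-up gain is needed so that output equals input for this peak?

The peak compresses to -26 + 10/10 = -25 dBFS.
To reach -16 dBFS requires -16 − (-25) = 9 dB of make-up.

9 dB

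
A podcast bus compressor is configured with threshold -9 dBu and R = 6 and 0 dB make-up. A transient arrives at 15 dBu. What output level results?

-5 dBu

Overshoot: 15 − (-9) = 24 dB.
At 6:1 the overshoot is divided by 6, leaving 4 dB above threshold.
That puts the output at -5 dBu.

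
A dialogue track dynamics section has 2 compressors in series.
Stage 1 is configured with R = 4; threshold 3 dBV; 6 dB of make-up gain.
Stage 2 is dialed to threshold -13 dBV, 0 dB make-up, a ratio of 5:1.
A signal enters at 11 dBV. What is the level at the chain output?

Stage 1: 8 dB above 3 dBV, reduced 4:1 to 2 dB above → 5 dBV; +6 dB make-up → 11 dBV.
Stage 2: 11 dBV is 24 dB over -13 dBV; at 5:1 that becomes 4.8 dB over, giving -8.2 dBV.

-8.2 dBV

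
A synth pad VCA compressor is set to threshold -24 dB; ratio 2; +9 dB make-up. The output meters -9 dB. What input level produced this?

-12 dB

Remove make-up: -9 − 9 = -18 dB.
The compressed level sits -18 − (-24) = 6 dB over threshold.
Input overshoot = R × output overshoot = 12 dB → input = -24 + 12 = -12 dB.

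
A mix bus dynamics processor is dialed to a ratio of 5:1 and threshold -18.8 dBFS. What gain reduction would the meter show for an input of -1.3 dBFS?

14 dB

-1.3 dBFS exceeds the threshold by 17.5 dB.
A 5:1 ratio leaves 3.5 dB of that excess.
GR = overshoot in − overshoot out = 17.5 − 3.5 = 14 dB.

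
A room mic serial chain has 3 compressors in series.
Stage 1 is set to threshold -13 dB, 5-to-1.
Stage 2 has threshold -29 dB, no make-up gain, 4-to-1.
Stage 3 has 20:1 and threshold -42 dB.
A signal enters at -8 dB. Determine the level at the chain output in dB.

Stage 1: -8 dB is 5 dB over -13 dB; at 5:1 that becomes 1 dB over, giving -12 dB.
Stage 2: 17 dB above -29 dB, reduced 4:1 to 4.25 dB above → -24.75 dB.
Stage 3: overshoot 17.25 dB → 17.25/20 = 0.8625 dB → -41.1375 dB.

-41.1375 dB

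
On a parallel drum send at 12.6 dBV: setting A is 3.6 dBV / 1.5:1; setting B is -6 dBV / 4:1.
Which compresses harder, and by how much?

A: 9 dB over, compressed to 6 dB over, so 3 dB of GR.
B: 18.6 dB over, compressed to 4.65 dB over, so 13.95 dB of GR.
B applies 10.95 dB more gain reduction.

B, by 10.95 dB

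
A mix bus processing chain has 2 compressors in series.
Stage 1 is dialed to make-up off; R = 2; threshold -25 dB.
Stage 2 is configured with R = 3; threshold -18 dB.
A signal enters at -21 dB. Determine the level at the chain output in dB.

-23 dB

Stage 1: 4 dB above -25 dB, reduced 2:1 to 2 dB above → -23 dB.
Stage 2: -23 dB is at or below the -18 dB threshold — no compression; output -23 dB.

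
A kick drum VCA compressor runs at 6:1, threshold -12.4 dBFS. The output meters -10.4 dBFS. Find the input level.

-0.4 dBFS

That's 2 dB above the -12.4 dBFS threshold.
Input overshoot = R × output overshoot = 12 dB → input = -12.4 + 12 = -0.4 dBFS.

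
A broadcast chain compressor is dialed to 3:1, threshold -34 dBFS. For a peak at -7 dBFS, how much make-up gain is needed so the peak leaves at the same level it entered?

Without make-up, output = threshold + overshoot/3 = -34 + 9 = -25 dBFS.
Gap to target: 18 dB.

18 dB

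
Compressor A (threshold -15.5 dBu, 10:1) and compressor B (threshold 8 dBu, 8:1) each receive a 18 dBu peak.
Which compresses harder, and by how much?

A: GR = 33.5 − 33.5/10 = 30.15 dB.
B: GR = 10 − 10/8 = 8.75 dB.
A applies 21.4 dB more gain reduction.

A, by 21.4 dB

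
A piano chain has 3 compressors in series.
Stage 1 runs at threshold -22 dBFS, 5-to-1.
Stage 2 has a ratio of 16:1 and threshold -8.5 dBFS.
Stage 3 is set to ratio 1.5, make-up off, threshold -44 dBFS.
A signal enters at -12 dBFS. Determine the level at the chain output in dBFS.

-28 dBFS

Stage 1: -12 dBFS is 10 dB over -22 dBFS; at 5:1 that becomes 2 dB over, giving -20 dBFS.
Stage 2: -20 dBFS ≤ -8.5 dBFS, so stage 2 doesn't engage; output -20 dBFS.
Stage 3: 24 dB above -44 dBFS, reduced 1.5:1 to 16 dB above → -28 dBFS.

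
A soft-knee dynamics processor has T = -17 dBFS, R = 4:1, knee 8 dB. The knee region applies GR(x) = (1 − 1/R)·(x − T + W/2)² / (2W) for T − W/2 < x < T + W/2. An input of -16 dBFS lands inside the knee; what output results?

x − T + W/2 = -16 − (-17) + 4 = 5.
GR = (1 − 1/4) × 5² / 16 = 0.75 × 25 / 16 = 1.171875 dB.
Output = -16 − 1.171875 = -17.171875 dBFS.

-17.171875 dBFS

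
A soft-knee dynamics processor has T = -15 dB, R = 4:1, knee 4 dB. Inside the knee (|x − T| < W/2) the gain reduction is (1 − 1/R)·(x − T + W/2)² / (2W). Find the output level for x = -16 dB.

x − T + W/2 = -16 − (-15) + 2 = 1.
GR = (1 − 1/4) × 1² / 8 = 0.75 × 1 / 8 = 0.09375 dB.
Output = -16 − 0.09375 = -16.09375 dB.

-16.09375 dB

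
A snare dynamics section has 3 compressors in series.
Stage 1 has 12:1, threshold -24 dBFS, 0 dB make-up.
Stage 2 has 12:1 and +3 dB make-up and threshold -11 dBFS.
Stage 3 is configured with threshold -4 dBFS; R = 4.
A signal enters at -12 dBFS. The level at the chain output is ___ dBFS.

Stage 1: overshoot 12 dB → 12/12 = 1 dB → -23 dBFS.
Stage 2: -23 dBFS ≤ -11 dBFS, so stage 2 doesn't engage; make-up brings it to -20 dBFS.
Stage 3: -20 dBFS ≤ -4 dBFS, so stage 3 doesn't engage; output -20 dBFS.

-20 dBFS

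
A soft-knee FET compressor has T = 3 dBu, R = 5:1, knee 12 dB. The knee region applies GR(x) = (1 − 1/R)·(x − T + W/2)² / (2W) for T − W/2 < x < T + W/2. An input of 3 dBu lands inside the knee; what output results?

1.8 dBu

x − T + W/2 = 3 − 3 + 6 = 6.
GR = (1 − 1/5) × 6² / 24 = 0.8 × 36 / 24 = 1.2 dB.
Output = 3 − 1.2 = 1.8 dBu.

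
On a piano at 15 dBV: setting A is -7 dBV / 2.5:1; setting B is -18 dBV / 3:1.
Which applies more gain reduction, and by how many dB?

B, by 8.8 dB

A: 22 dB over, compressed to 8.8 dB over, so 13.2 dB of GR.
B: 33 dB over, compressed to 11 dB over, so 22 dB of GR.
B applies 8.8 dB more gain reduction.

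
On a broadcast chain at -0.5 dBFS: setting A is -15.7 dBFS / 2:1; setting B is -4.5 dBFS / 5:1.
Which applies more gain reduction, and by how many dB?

A, by 4.4 dB

A: overshoot 15.2 dB → output overshoot 7.6 dB → GR 7.6 dB.
B: overshoot 4 dB → output overshoot 0.8 dB → GR 3.2 dB.
A applies 4.4 dB more gain reduction.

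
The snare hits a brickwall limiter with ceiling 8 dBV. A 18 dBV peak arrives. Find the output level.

8 dBV

At ∞:1, everything above 8 dBV is held at the ceiling.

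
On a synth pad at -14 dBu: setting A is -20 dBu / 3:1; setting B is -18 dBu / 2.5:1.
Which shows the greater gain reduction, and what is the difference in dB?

A, by 1.6 dB

A: 6 dB over, compressed to 2 dB over, so 4 dB of GR.
B: 4 dB over, compressed to 1.6 dB over, so 2.4 dB of GR.
A applies 1.6 dB more gain reduction.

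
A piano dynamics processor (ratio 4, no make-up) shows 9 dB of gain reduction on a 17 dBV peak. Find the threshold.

Input is 12 dB above T (since output overshoot × R = input overshoot: (8 − T)·4 = 17 − T gives T = 5 dBV).
Check: 5 + (17 − 5)/4 = 5 + 3 = 8 dBV. ✓

5 dBV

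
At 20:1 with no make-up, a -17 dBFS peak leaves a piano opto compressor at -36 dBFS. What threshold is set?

-37 dBFS

Let T be the threshold. Output overshoot = (input overshoot)/R, so -36 − T = (-17 − T)/20.
20·(-36 − T) = -17 − T → 19·T = -720 − (-17) = -703.
T = -703/19 = -37 dBFS.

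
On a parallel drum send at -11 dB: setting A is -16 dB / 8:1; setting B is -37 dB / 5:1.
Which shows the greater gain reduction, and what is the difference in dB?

A: GR = 5 − 5/8 = 4.375 dB.
B: GR = 26 − 26/5 = 20.8 dB.
B applies 16.425 dB more gain reduction.

B, by 16.425 dB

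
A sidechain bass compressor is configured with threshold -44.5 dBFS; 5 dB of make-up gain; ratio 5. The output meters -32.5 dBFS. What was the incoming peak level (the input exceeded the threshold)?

-9.5 dBFS

Remove make-up: -32.5 − 5 = -37.5 dBFS.
The compressed level sits -37.5 − (-44.5) = 7 dB over threshold.
Undo the ratio: input overshoot = 7 × 5 = 35 dB, giving input = -9.5 dBFS.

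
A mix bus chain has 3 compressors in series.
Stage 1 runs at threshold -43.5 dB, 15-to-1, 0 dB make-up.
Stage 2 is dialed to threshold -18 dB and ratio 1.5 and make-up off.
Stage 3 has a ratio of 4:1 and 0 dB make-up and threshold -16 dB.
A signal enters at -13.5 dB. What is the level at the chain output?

-41.5 dB

Stage 1: overshoot 30 dB → 30/15 = 2 dB → -41.5 dB.
Stage 2: -41.5 dB ≤ -18 dB, so stage 2 doesn't engage; output -41.5 dB.
Stage 3: below threshold (-41.5 ≤ -16); passes unchanged; output -41.5 dB.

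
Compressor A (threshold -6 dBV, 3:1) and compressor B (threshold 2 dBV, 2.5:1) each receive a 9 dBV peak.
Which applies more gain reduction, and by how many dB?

A, by 5.8 dB

A: 15 dB over, compressed to 5 dB over, so 10 dB of GR.
B: 7 dB over, compressed to 2.8 dB over, so 4.2 dB of GR.
Difference: 5.8 dB in favour of A.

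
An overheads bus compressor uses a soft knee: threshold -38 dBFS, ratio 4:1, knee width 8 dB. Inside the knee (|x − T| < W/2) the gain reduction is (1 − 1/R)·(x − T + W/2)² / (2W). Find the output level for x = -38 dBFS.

x − T + W/2 = -38 − (-38) + 4 = 4.
GR = (1 − 1/4) × 4² / 16 = 0.75 × 16 / 16 = 0.75 dB.
Output = -38 − 0.75 = -38.75 dBFS.

-38.75 dBFS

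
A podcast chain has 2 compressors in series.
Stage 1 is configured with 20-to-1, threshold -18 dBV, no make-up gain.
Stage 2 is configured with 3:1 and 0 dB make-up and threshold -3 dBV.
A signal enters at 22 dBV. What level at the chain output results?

Stage 1: 40 dB above -18 dBV, reduced 20:1 to 2 dB above → -16 dBV.
Stage 2: -16 dBV is at or below the -3 dBV threshold — no compression; output -16 dBV.

-16 dBV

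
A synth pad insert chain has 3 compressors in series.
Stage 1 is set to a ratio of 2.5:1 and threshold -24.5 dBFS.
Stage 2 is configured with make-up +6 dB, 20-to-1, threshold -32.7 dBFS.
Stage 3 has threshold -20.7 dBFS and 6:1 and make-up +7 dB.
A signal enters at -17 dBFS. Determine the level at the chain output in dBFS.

-19.14 dBFS

Stage 1: -17 dBFS is 7.5 dB over -24.5 dBFS; at 2.5:1 that becomes 3 dB over, giving -21.5 dBFS.
Stage 2: overshoot 11.2 dB → 11.2/20 = 0.56 dB → -32.14 dBFS; +6 dB make-up → -26.14 dBFS.
Stage 3: below threshold (-26.14 ≤ -20.7); passes unchanged; make-up brings it to -19.14 dBFS.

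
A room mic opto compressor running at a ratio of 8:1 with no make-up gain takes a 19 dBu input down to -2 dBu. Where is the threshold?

Gain reduction = 19 − (-2) = 21 dB; output overshoot = GR / (R − 1) = 21 / 7 = 3 dB.
Threshold = output − output overshoot = -2 − 3 = -5 dBu.

-5 dBu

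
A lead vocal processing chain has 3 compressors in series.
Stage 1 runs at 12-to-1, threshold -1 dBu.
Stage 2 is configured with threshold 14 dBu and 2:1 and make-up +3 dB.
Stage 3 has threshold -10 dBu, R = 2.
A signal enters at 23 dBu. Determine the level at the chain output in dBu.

Stage 1: 23 dBu is 24 dB over -1 dBu; at 12:1 that becomes 2 dB over, giving 1 dBu.
Stage 2: 1 dBu is at or below the 14 dBu threshold — no compression; make-up brings it to 4 dBu.
Stage 3: 14 dB above -10 dBu, reduced 2:1 to 7 dB above → -3 dBu.

-3 dBu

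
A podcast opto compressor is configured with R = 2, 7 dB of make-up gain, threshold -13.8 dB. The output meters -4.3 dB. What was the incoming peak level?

-8.8 dB

Before make-up, the level was -4.3 − 7 = -11.3 dB.
The compressed level sits -11.3 − (-13.8) = 2.5 dB over threshold.
Undo the ratio: input overshoot = 2.5 × 2 = 5 dB, giving input = -8.8 dB.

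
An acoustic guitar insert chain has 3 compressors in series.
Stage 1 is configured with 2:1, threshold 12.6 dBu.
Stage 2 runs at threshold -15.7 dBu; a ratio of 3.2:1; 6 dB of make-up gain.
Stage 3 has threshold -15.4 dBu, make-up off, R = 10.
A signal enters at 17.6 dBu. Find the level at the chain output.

Stage 1: overshoot 5 dB → 5/2 = 2.5 dB → 15.1 dBu.
Stage 2: 15.1 dBu is 30.8 dB over -15.7 dBu; at 3.2:1 that becomes 9.625 dB over, giving -6.075 dBu; +6 dB make-up → -0.075 dBu.
Stage 3: overshoot 15.325 dB → 15.325/10 = 1.5325 dB → -13.8675 dBu.

-13.8675 dBu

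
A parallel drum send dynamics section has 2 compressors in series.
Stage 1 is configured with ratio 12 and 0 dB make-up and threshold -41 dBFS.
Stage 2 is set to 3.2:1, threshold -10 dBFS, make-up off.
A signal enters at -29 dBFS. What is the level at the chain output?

-40 dBFS

Stage 1: -29 dBFS is 12 dB over -41 dBFS; at 12:1 that becomes 1 dB over, giving -40 dBFS.
Stage 2: -40 dBFS ≤ -10 dBFS, so stage 2 doesn't engage; output -40 dBFS.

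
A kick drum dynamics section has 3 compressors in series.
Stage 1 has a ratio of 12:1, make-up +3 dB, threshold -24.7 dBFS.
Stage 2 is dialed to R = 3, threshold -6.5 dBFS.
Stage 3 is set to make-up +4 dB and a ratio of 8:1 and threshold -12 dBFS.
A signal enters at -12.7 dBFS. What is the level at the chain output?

-16.7 dBFS

Stage 1: overshoot 12 dB → 12/12 = 1 dB → -23.7 dBFS; +3 dB make-up → -20.7 dBFS.
Stage 2: -20.7 dBFS is at or below the -6.5 dBFS threshold — no compression; output -20.7 dBFS.
Stage 3: -20.7 dBFS is at or below the -12 dBFS threshold — no compression; make-up brings it to -16.7 dBFS.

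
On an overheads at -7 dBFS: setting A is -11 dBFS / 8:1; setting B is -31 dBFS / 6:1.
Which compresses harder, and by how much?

B, by 16.5 dB

A: 4 dB over, compressed to 0.5 dB over, so 3.5 dB of GR.
B: 24 dB over, compressed to 4 dB over, so 20 dB of GR.
Difference: 16.5 dB in favour of B.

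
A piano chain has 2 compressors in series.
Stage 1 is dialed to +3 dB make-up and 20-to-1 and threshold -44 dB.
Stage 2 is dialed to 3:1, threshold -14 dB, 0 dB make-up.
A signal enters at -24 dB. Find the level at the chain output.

-40 dB

Stage 1: 20 dB above -44 dB, reduced 20:1 to 1 dB above → -43 dB; +3 dB make-up → -40 dB.
Stage 2: -40 dB ≤ -14 dB, so stage 2 doesn't engage; output -40 dB.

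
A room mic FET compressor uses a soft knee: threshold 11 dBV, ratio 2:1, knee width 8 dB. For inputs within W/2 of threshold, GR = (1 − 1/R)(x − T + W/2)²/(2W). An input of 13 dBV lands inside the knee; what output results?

11.875 dBV

x − T + W/2 = 13 − 11 + 4 = 6.
GR = (1 − 1/2) × 6² / 16 = 0.5 × 36 / 16 = 1.125 dB.
Output = 13 − 1.125 = 11.875 dBV.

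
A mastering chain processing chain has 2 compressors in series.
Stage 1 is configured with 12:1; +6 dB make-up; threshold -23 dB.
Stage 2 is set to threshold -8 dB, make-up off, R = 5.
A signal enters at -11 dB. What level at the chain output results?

Stage 1: -11 dB is 12 dB over -23 dB; at 12:1 that becomes 1 dB over, giving -22 dB; +6 dB make-up → -16 dB.
Stage 2: -16 dB ≤ -8 dB, so stage 2 doesn't engage; output -16 dB.

-16 dB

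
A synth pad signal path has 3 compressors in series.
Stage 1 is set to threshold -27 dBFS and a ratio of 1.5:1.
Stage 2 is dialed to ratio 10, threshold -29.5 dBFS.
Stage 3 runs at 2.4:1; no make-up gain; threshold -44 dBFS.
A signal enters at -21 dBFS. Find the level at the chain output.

Stage 1: 6 dB above -27 dBFS, reduced 1.5:1 to 4 dB above → -23 dBFS.
Stage 2: 6.5 dB above -29.5 dBFS, reduced 10:1 to 0.65 dB above → -28.85 dBFS.
Stage 3: -28.85 dBFS is 15.15 dB over -44 dBFS; at 2.4:1 that becomes 6.3125 dB over, giving -37.6875 dBFS.

-37.6875 dBFS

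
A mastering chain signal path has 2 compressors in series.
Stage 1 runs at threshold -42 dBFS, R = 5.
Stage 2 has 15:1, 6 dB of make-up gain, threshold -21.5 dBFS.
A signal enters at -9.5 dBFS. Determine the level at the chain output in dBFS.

-29.5 dBFS

Stage 1: -9.5 dBFS is 32.5 dB over -42 dBFS; at 5:1 that becomes 6.5 dB over, giving -35.5 dBFS.
Stage 2: -35.5 dBFS is at or below the -21.5 dBFS threshold — no compression; make-up brings it to -29.5 dBFS.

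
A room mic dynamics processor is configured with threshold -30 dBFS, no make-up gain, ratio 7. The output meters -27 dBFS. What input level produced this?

-9 dBFS

The compressed level sits -27 − (-30) = 3 dB over threshold.
Before 7:1 compression the overshoot was 3 × 7 = 21 dB, so input = -30 + 21 = -9 dBFS.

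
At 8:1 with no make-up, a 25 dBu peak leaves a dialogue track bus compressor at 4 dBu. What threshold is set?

1 dBu

Gain reduction = 25 − 4 = 21 dB; output overshoot = GR / (R − 1) = 21 / 7 = 3 dB.
Threshold = output − output overshoot = 4 − 3 = 1 dBu.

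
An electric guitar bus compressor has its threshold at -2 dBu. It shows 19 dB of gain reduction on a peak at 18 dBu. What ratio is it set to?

Input overshoot = 18 − (-2) = 20 dB.
Output overshoot = 20 − 19 = 1 dB.
Ratio = input overshoot / output overshoot = 20 / 1 = 20.

20:1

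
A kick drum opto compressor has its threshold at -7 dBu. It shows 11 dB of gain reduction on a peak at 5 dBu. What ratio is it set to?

12:1

Input overshoot = 5 − (-7) = 12 dB.
Output overshoot = 12 − 11 = 1 dB.
Ratio = input overshoot / output overshoot = 12 / 1 = 12.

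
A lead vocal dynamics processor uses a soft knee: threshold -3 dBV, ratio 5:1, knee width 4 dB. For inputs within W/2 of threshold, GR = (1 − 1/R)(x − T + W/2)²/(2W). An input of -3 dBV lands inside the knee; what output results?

x − T + W/2 = -3 − (-3) + 2 = 2.
GR = (1 − 1/5) × 2² / 8 = 0.8 × 4 / 8 = 0.4 dB.
Output = -3 − 0.4 = -3.4 dBV.

-3.4 dBV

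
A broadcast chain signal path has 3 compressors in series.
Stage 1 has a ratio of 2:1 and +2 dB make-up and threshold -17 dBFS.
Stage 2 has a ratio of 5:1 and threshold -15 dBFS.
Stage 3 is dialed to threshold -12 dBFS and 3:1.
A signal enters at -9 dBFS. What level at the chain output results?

-14.2 dBFS

Stage 1: overshoot 8 dB → 8/2 = 4 dB → -13 dBFS; +2 dB make-up → -11 dBFS.
Stage 2: 4 dB above -15 dBFS, reduced 5:1 to 0.8 dB above → -14.2 dBFS.
Stage 3: below threshold (-14.2 ≤ -12); passes unchanged; output -14.2 dBFS.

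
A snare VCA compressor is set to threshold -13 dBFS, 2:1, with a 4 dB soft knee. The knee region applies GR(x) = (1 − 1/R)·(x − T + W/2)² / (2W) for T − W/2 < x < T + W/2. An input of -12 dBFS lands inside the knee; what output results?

-12.5625 dBFS

x − T + W/2 = -12 − (-13) + 2 = 3.
GR = (1 − 1/2) × 3² / 8 = 0.5 × 9 / 8 = 0.5625 dB.
Output = -12 − 0.5625 = -12.5625 dBFS.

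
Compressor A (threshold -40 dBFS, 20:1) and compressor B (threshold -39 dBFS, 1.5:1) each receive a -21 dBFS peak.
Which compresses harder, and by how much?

A, by 12.05 dB

A: overshoot 19 dB → output overshoot 0.95 dB → GR 18.05 dB.
B: overshoot 18 dB → output overshoot 12 dB → GR 6 dB.
A applies 12.05 dB more gain reduction.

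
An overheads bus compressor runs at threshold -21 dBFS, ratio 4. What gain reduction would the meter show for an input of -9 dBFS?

9 dB

-9 dBFS exceeds the threshold by 12 dB.
At 4:1, output sits 12/4 = 3 dB above threshold.
So the signal is attenuated by 12 − 3 = 9 dB.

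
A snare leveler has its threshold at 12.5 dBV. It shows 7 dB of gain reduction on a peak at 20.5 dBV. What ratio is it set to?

Input overshoot = 20.5 − 12.5 = 8 dB.
Output overshoot = 8 − 7 = 1 dB.
Ratio = input overshoot / output overshoot = 8 / 1 = 8.

8:1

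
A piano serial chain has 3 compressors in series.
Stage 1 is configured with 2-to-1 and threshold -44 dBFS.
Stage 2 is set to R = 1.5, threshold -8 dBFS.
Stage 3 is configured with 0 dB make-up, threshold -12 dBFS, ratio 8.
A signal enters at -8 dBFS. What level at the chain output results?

Stage 1: 36 dB above -44 dBFS, reduced 2:1 to 18 dB above → -26 dBFS.
Stage 2: -26 dBFS ≤ -8 dBFS, so stage 2 doesn't engage; output -26 dBFS.
Stage 3: below threshold (-26 ≤ -12); passes unchanged; output -26 dBFS.

-26 dBFS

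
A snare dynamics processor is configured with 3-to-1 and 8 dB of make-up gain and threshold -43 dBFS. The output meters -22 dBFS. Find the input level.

-4 dBFS

Before make-up, the level was -22 − 8 = -30 dBFS.
The compressed level sits -30 − (-43) = 13 dB over threshold.
Before 3:1 compression the overshoot was 13 × 3 = 39 dB, so input = -43 + 39 = -4 dBFS.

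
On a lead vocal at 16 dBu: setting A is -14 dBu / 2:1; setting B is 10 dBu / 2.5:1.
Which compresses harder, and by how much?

A: overshoot 30 dB → output overshoot 15 dB → GR 15 dB.
B: overshoot 6 dB → output overshoot 2.4 dB → GR 3.6 dB.
Difference: 11.4 dB in favour of A.

A, by 11.4 dB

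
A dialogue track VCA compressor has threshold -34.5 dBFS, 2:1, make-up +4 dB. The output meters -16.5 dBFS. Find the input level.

Before make-up, the level was -16.5 − 4 = -20.5 dBFS.
That's 14 dB above the -34.5 dBFS threshold.
Before 2:1 compression the overshoot was 14 × 2 = 28 dB, so input = -34.5 + 28 = -6.5 dBFS.

-6.5 dBFS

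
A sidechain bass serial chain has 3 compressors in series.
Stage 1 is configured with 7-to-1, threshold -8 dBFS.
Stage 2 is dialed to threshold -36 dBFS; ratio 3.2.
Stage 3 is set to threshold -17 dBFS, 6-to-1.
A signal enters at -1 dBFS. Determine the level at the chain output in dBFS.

Stage 1: 7 dB above -8 dBFS, reduced 7:1 to 1 dB above → -7 dBFS.
Stage 2: 29 dB above -36 dBFS, reduced 3.2:1 to 9.0625 dB above → -26.9375 dBFS.
Stage 3: -26.9375 dBFS ≤ -17 dBFS, so stage 3 doesn't engage; output -26.9375 dBFS.

-26.9375 dBFS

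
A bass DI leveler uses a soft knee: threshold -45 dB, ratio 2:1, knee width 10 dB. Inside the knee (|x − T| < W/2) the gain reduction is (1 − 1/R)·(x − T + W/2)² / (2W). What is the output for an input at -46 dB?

-46.4 dB

x − T + W/2 = -46 − (-45) + 5 = 4.
GR = (1 − 1/2) × 4² / 20 = 0.5 × 16 / 20 = 0.4 dB.
Output = -46 − 0.4 = -46.4 dB.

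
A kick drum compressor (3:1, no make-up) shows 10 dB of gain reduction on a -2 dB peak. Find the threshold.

Let T be the threshold. Output overshoot = (input overshoot)/R, so -12 − T = (-2 − T)/3.
3·(-12 − T) = -2 − T → 2·T = -36 − (-2) = -34.
T = -34/2 = -17 dB.

-17 dB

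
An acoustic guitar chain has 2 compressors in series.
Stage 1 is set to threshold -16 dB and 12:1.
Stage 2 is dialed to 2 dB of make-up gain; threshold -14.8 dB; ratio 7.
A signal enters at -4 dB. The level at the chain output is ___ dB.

Stage 1: overshoot 12 dB → 12/12 = 1 dB → -15 dB.
Stage 2: -15 dB is at or below the -14.8 dB threshold — no compression; make-up brings it to -13 dB.

-13 dB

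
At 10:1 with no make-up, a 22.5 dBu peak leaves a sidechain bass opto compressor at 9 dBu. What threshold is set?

Input is 15 dB above T (since output overshoot × R = input overshoot: (9 − T)·10 = 22.5 − T gives T = 7.5 dBu).
Check: 7.5 + (22.5 − 7.5)/10 = 7.5 + 1.5 = 9 dBu. ✓

7.5 dBu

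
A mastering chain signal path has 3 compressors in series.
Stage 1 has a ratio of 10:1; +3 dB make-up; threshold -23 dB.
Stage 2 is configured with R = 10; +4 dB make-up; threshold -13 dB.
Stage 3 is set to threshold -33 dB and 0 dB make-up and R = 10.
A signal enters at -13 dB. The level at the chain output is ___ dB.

Stage 1: overshoot 10 dB → 10/10 = 1 dB → -22 dB; +3 dB make-up → -19 dB.
Stage 2: -19 dB ≤ -13 dB, so stage 2 doesn't engage; make-up brings it to -15 dB.
Stage 3: -15 dB is 18 dB over -33 dB; at 10:1 that becomes 1.8 dB over, giving -31.2 dB.

-31.2 dB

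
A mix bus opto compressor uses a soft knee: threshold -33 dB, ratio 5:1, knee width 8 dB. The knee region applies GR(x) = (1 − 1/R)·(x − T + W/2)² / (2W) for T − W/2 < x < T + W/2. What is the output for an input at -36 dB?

x − T + W/2 = -36 − (-33) + 4 = 1.
GR = (1 − 1/5) × 1² / 16 = 0.8 × 1 / 16 = 0.05 dB.
Output = -36 − 0.05 = -36.05 dB.

-36.05 dB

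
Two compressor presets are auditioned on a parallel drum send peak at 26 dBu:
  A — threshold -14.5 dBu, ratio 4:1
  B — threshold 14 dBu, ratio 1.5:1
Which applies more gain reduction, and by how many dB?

A: overshoot 40.5 dB → output overshoot 10.125 dB → GR 30.375 dB.
B: overshoot 12 dB → output overshoot 8 dB → GR 4 dB.
A reduces 26.375 dB more.

A, by 26.375 dB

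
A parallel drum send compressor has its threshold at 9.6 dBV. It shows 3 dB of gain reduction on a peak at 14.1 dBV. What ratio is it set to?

Input overshoot = 14.1 − 9.6 = 4.5 dB.
Output overshoot = 4.5 − 3 = 1.5 dB.
Ratio = input overshoot / output overshoot = 4.5 / 1.5 = 3.

3:1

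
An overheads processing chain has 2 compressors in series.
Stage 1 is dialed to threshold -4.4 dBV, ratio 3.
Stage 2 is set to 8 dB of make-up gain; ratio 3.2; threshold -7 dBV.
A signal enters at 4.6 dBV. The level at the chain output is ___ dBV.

2.75 dBV

Stage 1: overshoot 9 dB → 9/3 = 3 dB → -1.4 dBV.
Stage 2: overshoot 5.6 dB → 5.6/3.2 = 1.75 dB → -5.25 dBV; +8 dB make-up → 2.75 dBV.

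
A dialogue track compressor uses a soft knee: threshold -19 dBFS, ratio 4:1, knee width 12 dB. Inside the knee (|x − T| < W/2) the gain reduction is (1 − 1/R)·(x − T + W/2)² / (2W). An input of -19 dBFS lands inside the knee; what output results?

-20.125 dBFS

x − T + W/2 = -19 − (-19) + 6 = 6.
GR = (1 − 1/4) × 6² / 24 = 0.75 × 36 / 24 = 1.125 dB.
Output = -19 − 1.125 = -20.125 dBFS.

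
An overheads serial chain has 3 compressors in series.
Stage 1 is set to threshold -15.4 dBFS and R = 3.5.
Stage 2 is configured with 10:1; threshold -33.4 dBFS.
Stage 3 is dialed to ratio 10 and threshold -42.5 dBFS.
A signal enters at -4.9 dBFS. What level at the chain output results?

-41.38 dBFS

Stage 1: 10.5 dB above -15.4 dBFS, reduced 3.5:1 to 3 dB above → -12.4 dBFS.
Stage 2: -12.4 dBFS is 21 dB over -33.4 dBFS; at 10:1 that becomes 2.1 dB over, giving -31.3 dBFS.
Stage 3: -31.3 dBFS is 11.2 dB over -42.5 dBFS; at 10:1 that becomes 1.12 dB over, giving -41.38 dBFS.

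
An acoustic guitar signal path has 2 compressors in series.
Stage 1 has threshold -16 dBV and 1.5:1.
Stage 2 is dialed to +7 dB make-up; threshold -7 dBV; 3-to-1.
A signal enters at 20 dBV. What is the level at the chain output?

5 dBV

Stage 1: overshoot 36 dB → 36/1.5 = 24 dB → 8 dBV.
Stage 2: 8 dBV is 15 dB over -7 dBV; at 3:1 that becomes 5 dB over, giving -2 dBV; +7 dB make-up → 5 dBV.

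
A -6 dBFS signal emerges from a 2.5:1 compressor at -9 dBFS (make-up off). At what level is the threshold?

-11 dBFS

Input is 5 dB above T (since output overshoot × R = input overshoot: (-9 − T)·2.5 = -6 − T gives T = -11 dBFS).
Check: -11 + (-6 − (-11))/2.5 = -11 + 2 = -9 dBFS. ✓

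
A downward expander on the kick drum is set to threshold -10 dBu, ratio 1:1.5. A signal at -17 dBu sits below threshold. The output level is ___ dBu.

The input is 7 dB below the -10 dBu threshold.
A 1:1.5 expander multiplies undershoot by 1.5: 7 × 1.5 = 10.5 dB below threshold.
Output = -10 − 10.5 = -20.5 dBu.

-20.5 dBu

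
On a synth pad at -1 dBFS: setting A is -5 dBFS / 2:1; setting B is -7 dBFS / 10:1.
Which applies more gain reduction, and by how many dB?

A: overshoot 4 dB → output overshoot 2 dB → GR 2 dB.
B: overshoot 6 dB → output overshoot 0.6 dB → GR 5.4 dB.
B reduces 3.4 dB more.

B, by 3.4 dB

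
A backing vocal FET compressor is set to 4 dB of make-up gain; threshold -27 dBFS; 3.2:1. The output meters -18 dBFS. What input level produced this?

-11 dBFS

Stripping the +4 dB make-up gives -22 dBFS at the gain stage.
The compressed level sits -22 − (-27) = 5 dB over threshold.
Undo the ratio: input overshoot = 5 × 3.2 = 16 dB, giving input = -11 dBFS.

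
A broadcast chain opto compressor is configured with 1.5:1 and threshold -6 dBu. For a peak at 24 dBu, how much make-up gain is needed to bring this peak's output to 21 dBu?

7 dB

Without make-up, output = threshold + overshoot/1.5 = -6 + 20 = 14 dBu.
Gap to target: 7 dB.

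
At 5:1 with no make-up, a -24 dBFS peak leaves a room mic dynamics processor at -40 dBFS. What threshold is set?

Let T be the threshold. Output overshoot = (input overshoot)/R, so -40 − T = (-24 − T)/5.
5·(-40 − T) = -24 − T → 4·T = -200 − (-24) = -176.
T = -176/4 = -44 dBFS.

-44 dBFS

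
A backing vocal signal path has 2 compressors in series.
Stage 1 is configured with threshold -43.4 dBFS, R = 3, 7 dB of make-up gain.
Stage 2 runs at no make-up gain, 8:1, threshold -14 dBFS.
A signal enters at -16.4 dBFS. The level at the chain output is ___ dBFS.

-27.4 dBFS

Stage 1: 27 dB above -43.4 dBFS, reduced 3:1 to 9 dB above → -34.4 dBFS; +7 dB make-up → -27.4 dBFS.
Stage 2: below threshold (-27.4 ≤ -14); passes unchanged; output -27.4 dBFS.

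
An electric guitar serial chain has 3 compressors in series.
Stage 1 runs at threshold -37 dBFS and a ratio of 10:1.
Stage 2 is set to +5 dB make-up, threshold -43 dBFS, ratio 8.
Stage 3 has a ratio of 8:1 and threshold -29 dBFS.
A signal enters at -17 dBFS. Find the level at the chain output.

-37 dBFS

Stage 1: 20 dB above -37 dBFS, reduced 10:1 to 2 dB above → -35 dBFS.
Stage 2: 8 dB above -43 dBFS, reduced 8:1 to 1 dB above → -42 dBFS; +5 dB make-up → -37 dBFS.
Stage 3: -37 dBFS is at or below the -29 dBFS threshold — no compression; output -37 dBFS.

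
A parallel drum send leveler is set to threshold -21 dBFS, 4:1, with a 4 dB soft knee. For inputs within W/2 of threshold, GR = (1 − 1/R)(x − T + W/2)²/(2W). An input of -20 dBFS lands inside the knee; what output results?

-20.84375 dBFS

x − T + W/2 = -20 − (-21) + 2 = 3.
GR = (1 − 1/4) × 3² / 8 = 0.75 × 9 / 8 = 0.84375 dB.
Output = -20 − 0.84375 = -20.84375 dBFS.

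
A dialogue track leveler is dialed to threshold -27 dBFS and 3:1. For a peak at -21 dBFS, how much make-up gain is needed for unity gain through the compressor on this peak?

4 dB

Without make-up, output = threshold + overshoot/3 = -27 + 2 = -25 dBFS.
Gap to target: 4 dB.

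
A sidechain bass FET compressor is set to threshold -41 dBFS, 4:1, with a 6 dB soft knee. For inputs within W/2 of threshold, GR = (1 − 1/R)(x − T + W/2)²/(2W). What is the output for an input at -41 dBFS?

-41.5625 dBFS

x − T + W/2 = -41 − (-41) + 3 = 3.
GR = (1 − 1/4) × 3² / 12 = 0.75 × 9 / 12 = 0.5625 dB.
Output = -41 − 0.5625 = -41.5625 dBFS.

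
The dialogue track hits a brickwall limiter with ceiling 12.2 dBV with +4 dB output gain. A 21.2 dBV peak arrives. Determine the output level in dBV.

16.2 dBV

The limiter clamps the peak to its 12.2 dBV ceiling.
Output gain then adds 4 dB: 12.2 + 4 = 16.2 dBV.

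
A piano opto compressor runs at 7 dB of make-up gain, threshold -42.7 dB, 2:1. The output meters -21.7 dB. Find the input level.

-14.7 dB

Remove make-up: -21.7 − 7 = -28.7 dB.
The compressed level sits -28.7 − (-42.7) = 14 dB over threshold.
Undo the ratio: input overshoot = 14 × 2 = 28 dB, giving input = -14.7 dB.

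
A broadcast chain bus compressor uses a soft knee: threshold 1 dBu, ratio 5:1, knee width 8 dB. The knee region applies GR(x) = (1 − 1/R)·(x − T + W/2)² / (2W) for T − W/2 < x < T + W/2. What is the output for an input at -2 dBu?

-2.05 dBu

x − T + W/2 = -2 − 1 + 4 = 1.
GR = (1 − 1/5) × 1² / 16 = 0.8 × 1 / 16 = 0.05 dB.
Output = -2 − 0.05 = -2.05 dBu.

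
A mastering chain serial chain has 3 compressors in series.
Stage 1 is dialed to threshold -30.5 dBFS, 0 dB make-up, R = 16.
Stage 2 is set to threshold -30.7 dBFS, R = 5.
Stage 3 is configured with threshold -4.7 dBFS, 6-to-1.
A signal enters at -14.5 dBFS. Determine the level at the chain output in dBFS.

Stage 1: overshoot 16 dB → 16/16 = 1 dB → -29.5 dBFS.
Stage 2: -29.5 dBFS is 1.2 dB over -30.7 dBFS; at 5:1 that becomes 0.24 dB over, giving -30.46 dBFS.
Stage 3: -30.46 dBFS ≤ -4.7 dBFS, so stage 3 doesn't engage; output -30.46 dBFS.

-30.46 dBFS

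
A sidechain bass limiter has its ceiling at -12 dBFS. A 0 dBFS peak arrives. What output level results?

At ∞:1, everything above -12 dBFS is held at the ceiling.

-12 dBFS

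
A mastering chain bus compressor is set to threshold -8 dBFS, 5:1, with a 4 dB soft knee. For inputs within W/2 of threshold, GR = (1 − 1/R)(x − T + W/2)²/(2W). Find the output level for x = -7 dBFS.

-7.9 dBFS

x − T + W/2 = -7 − (-8) + 2 = 3.
GR = (1 − 1/5) × 3² / 8 = 0.8 × 9 / 8 = 0.9 dB.
Output = -7 − 0.9 = -7.9 dBFS.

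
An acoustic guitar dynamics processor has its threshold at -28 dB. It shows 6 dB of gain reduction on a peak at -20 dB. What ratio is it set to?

4:1

Input overshoot = -20 − (-28) = 8 dB.
Output overshoot = 8 − 6 = 2 dB.
Ratio = input overshoot / output overshoot = 8 / 2 = 4.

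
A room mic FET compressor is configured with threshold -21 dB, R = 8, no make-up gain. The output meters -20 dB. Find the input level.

-13 dB

The compressed level sits -20 − (-21) = 1 dB over threshold.
Undo the ratio: input overshoot = 1 × 8 = 8 dB, giving input = -13 dB.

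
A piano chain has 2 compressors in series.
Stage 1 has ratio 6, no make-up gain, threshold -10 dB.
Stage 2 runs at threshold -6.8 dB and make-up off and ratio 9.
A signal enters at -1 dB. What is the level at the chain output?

-8.5 dB

Stage 1: 9 dB above -10 dB, reduced 6:1 to 1.5 dB above → -8.5 dB.
Stage 2: -8.5 dB ≤ -6.8 dB, so stage 2 doesn't engage; output -8.5 dB.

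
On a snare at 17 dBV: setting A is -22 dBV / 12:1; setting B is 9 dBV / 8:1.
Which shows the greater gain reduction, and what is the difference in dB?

A, by 28.75 dB

A: GR = 39 − 39/12 = 35.75 dB.
B: GR = 8 − 8/8 = 7 dB.
Difference: 28.75 dB in favour of A.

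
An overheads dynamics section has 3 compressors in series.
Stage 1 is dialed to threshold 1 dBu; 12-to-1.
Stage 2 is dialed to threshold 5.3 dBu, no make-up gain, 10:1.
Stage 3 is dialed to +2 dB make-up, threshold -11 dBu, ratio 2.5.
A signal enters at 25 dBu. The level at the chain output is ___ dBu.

-3.4 dBu

Stage 1: 25 dBu is 24 dB over 1 dBu; at 12:1 that becomes 2 dB over, giving 3 dBu.
Stage 2: below threshold (3 ≤ 5.3); passes unchanged; output 3 dBu.
Stage 3: 3 dBu is 14 dB over -11 dBu; at 2.5:1 that becomes 5.6 dB over, giving -5.4 dBu; +2 dB make-up → -3.4 dBu.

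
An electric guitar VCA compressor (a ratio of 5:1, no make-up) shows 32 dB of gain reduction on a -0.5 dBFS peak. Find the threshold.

Input is 40 dB above T (since output overshoot × R = input overshoot: (-32.5 − T)·5 = -0.5 − T gives T = -40.5 dBFS).
Check: -40.5 + (-0.5 − (-40.5))/5 = -40.5 + 8 = -32.5 dBFS. ✓

-40.5 dBFS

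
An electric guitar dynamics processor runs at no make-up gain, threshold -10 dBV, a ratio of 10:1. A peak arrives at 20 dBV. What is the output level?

-7 dBV

Overshoot: 20 − (-10) = 30 dB.
10:1 compression reduces that to 30/10 = 3 dB over.
Output = -10 + 3 = -7 dBV.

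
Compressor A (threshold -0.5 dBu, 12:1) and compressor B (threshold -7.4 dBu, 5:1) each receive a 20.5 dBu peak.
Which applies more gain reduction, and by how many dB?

B, by 3.07 dB

A: overshoot 21 dB → output overshoot 1.75 dB → GR 19.25 dB.
B: overshoot 27.9 dB → output overshoot 5.58 dB → GR 22.32 dB.
B reduces 3.07 dB more.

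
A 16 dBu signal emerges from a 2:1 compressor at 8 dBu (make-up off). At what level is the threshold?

0 dBu

Input is 16 dB above T (since output overshoot × R = input overshoot: (8 − T)·2 = 16 − T gives T = 0 dBu).
Check: 0 + (16 − 0)/2 = 0 + 8 = 8 dBu. ✓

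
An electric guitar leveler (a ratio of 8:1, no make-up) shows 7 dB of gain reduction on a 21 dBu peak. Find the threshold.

13 dBu

Input is 8 dB above T (since output overshoot × R = input overshoot: (14 − T)·8 = 21 − T gives T = 13 dBu).
Check: 13 + (21 − 13)/8 = 13 + 1 = 14 dBu. ✓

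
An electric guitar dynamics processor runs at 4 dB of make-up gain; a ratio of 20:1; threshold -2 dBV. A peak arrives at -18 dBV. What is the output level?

-18 dBV is 16 dB below the -2 dBV threshold, so no gain reduction is applied.
Make-up gain adds 4 dB: -18 + 4 = -14 dBV.

-14 dBV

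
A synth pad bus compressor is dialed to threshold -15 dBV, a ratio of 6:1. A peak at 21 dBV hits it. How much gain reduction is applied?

30 dB

Overshoot = 21 − (-15) = 36 dB.
A 6:1 ratio leaves 6 dB of that excess.
Gain reduction = 36 − 6 = 30 dB.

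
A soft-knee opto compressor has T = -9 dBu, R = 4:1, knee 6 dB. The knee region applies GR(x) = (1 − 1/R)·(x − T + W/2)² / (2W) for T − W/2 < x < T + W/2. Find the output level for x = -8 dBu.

x − T + W/2 = -8 − (-9) + 3 = 4.
GR = (1 − 1/4) × 4² / 12 = 0.75 × 16 / 12 = 1 dB.
Output = -8 − 1 = -9 dBu.

-9 dBu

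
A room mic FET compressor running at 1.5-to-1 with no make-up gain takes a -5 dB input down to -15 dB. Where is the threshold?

Input is 30 dB above T (since output overshoot × R = input overshoot: (-15 − T)·1.5 = -5 − T gives T = -35 dB).
Check: -35 + (-5 − (-35))/1.5 = -35 + 20 = -15 dB. ✓

-35 dB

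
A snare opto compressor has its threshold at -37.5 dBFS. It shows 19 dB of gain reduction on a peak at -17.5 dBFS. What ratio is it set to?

20:1

Input overshoot = -17.5 − (-37.5) = 20 dB.
Output overshoot = 20 − 19 = 1 dB.
Ratio = input overshoot / output overshoot = 20 / 1 = 20.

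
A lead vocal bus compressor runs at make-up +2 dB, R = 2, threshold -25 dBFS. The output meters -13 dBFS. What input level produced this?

Remove make-up: -13 − 2 = -15 dBFS.
Post-compression overshoot = -15 − (-25) = 10 dB.
Undo the ratio: input overshoot = 10 × 2 = 20 dB, giving input = -5 dBFS.

-5 dBFS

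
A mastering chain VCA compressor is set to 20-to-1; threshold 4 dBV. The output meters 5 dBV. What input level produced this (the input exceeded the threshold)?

Post-compression overshoot = 5 − 4 = 1 dB.
Before 20:1 compression the overshoot was 1 × 20 = 20 dB, so input = 4 + 20 = 24 dBV.

24 dBV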